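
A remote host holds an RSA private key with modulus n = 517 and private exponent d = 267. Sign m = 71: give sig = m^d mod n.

m^2 ≡ 71^2 = 5041 ≡ 388
m^4 ≡ 388^2 = 150544 ≡ 97
m^8 ≡ 97^2 = 9409 ≡ 103
m^16 ≡ 103^2 = 10609 ≡ 269
m^32 ≡ 269^2 = 72361 ≡ 498
m^64 ≡ 498^2 = 248004 ≡ 361
m^128 ≡ 361^2 = 130321 ≡ 37
m^256 ≡ 37^2 = 1369 ≡ 335
267 = 256 + 8 + 2 + 1, so m^267 ≡ 335·103·388·71 ≡ 465 (mod 517)

465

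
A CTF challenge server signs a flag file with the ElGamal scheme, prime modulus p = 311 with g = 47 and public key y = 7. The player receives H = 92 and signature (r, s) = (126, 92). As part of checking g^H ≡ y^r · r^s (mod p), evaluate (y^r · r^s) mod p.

Squares mod 311: 7^1≡7, 7^2≡49, 7^4≡224, 7^8≡105, 7^16≡140, 7^32≡7, 7^64≡49
126 = 64 + 32 + 16 + 8 + 4 + 2, so 7^126 ≡ 49·7·140·105·224·49 ≡ 49 (mod 311)
Squares mod 311: 126^1≡126, 126^2≡15, 126^4≡225, 126^8≡243, 126^16≡270, 126^32≡126, 126^64≡15
92 = 64 + 16 + 8 + 4, so 126^92 ≡ 15·270·243·225 ≡ 195 (mod 311)
y^r · r^s ≡ 49·195 = 9555 ≡ 225 (mod 311)

225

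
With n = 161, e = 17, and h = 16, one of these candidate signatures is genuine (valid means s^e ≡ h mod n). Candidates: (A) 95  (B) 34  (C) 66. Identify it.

Candidate A: 95^17 mod 161 = 16
  → matches h = 16
Candidate B: 34^17 mod 161 = 83
Candidate C: 66^17 mod 161 = 145

A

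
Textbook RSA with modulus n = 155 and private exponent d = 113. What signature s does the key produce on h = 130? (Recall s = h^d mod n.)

h^2 ≡ 130^2 = 16900 ≡ 5
h^4 ≡ 5^2 = 25
h^8 ≡ 25^2 = 625 ≡ 5
h^16 ≡ 5^2 = 25
h^32 ≡ 25^2 = 625 ≡ 5
h^64 ≡ 5^2 = 25
113 = 64 + 32 + 16 + 1, so h^113 ≡ 25·5·25·130 ≡ 150 (mod 155)

150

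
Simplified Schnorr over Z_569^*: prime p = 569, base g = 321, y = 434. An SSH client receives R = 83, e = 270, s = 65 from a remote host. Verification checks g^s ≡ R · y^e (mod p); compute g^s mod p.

321^65 mod 569 = 547

547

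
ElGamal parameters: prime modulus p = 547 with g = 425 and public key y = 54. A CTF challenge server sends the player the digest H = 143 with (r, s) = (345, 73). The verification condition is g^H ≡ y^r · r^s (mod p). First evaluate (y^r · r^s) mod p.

39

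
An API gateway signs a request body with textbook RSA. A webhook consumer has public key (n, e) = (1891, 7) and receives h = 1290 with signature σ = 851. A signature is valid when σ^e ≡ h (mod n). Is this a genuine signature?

genuine

σ^2 ≡ 851^2 = 724201 ≡ 1839
σ^4 ≡ 1839^2 = 3381921 ≡ 813
7 = 4 + 2 + 1, so σ^7 ≡ 813·1839·851 ≡ 1290 (mod 1891)
σ^7 mod 1891 = 1290 matches h.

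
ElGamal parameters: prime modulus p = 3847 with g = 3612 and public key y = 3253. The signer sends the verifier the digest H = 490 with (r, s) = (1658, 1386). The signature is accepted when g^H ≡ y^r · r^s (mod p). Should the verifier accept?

accept

Left side g^H mod p:
3612^2 = 13046544 ≡ 1367
3612^4 ≡ 1367^2 = 1868689 ≡ 2894
3612^8 ≡ 2894^2 = 8375236 ≡ 317
3612^16 ≡ 317^2 = 100489 ≡ 467
3612^32 ≡ 467^2 = 218089 ≡ 2657
3612^64 ≡ 2657^2 = 7059649 ≡ 404
3612^128 ≡ 404^2 = 163216 ≡ 1642
3612^256 ≡ 1642^2 = 2696164 ≡ 3264
490 = 256 + 128 + 64 + 32 + 8 + 2, so 3612^490 ≡ 3264·1642·404·2657·317·1367 ≡ 1922 (mod 3847)
Right side y^r · r^s mod p:
3253^2 = 10582009 ≡ 2759
3253^4 ≡ 2759^2 = 7612081 ≡ 2715
3253^8 ≡ 2715^2 = 7371225 ≡ 373
3253^16 ≡ 373^2 = 139129 ≡ 637
3253^32 ≡ 637^2 = 405769 ≡ 1834
3253^64 ≡ 1834^2 = 3363556 ≡ 1278
3253^128 ≡ 1278^2 = 1633284 ≡ 2156
3253^256 ≡ 2156^2 = 4648336 ≡ 1160
3253^512 ≡ 1160^2 = 1345600 ≡ 2997
3253^1024 ≡ 2997^2 = 8982009 ≡ 3111
1658 = 1024 + 512 + 64 + 32 + 16 + 8 + 2, so 3253^1658 ≡ 3111·2997·1278·1834·637·373·2759 ≡ 3107 (mod 3847)
1658^2 = 2748964 ≡ 2206
1658^4 ≡ 2206^2 = 4866436 ≡ 3828
1658^8 ≡ 3828^2 = 14653584 ≡ 361
1658^16 ≡ 361^2 = 130321 ≡ 3370
1658^32 ≡ 3370^2 = 11356900 ≡ 556
1658^64 ≡ 556^2 = 309136 ≡ 1376
1658^128 ≡ 1376^2 = 1893376 ≡ 652
1658^256 ≡ 652^2 = 425104 ≡ 1934
1658^512 ≡ 1934^2 = 3740356 ≡ 1072
1658^1024 ≡ 1072^2 = 1149184 ≡ 2778
1386 = 1024 + 256 + 64 + 32 + 8 + 2, so 1658^1386 ≡ 2778·1934·1376·556·361·2206 ≡ 2316 (mod 3847)
3107·2316 = 7195812 ≡ 1922 (mod 3847)
1922 ≡ 1922 (mod 3847), so the signature is genuine.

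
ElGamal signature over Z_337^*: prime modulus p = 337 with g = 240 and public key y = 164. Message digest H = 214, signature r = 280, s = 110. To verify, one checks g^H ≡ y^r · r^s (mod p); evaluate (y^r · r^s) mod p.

298

Squares mod 337: 164^1≡164, 164^2≡273, 164^4≡52, 164^8≡8, 164^16≡64, 164^32≡52, 164^64≡8, 164^128≡64, 164^256≡52
280 = 256 + 16 + 8, so 164^280 ≡ 52·64·8 ≡ 1 (mod 337)
Squares mod 337: 280^1≡280, 280^2≡216, 280^4≡150, 280^8≡258, 280^16≡175, 280^32≡295, 280^64≡79
110 = 64 + 32 + 8 + 4 + 2, so 280^110 ≡ 79·295·258·150·216 ≡ 298 (mod 337)
y^r · r^s ≡ 1·298 = 298 ≡ 298 (mod 337)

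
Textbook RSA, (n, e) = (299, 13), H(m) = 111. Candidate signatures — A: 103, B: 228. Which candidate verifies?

Candidate A: 103^13 mod 299 = 155
Candidate B: 228^13 mod 299 = 111
  → matches H(m) = 111

B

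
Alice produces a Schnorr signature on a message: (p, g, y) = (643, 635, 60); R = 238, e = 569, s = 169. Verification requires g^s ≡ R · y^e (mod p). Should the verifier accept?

accept

g^s mod p:
635^2 = 403225 ≡ 64
635^4 ≡ 64^2 = 4096 ≡ 238
635^8 ≡ 238^2 = 56644 ≡ 60
635^16 ≡ 60^2 = 3600 ≡ 385
635^32 ≡ 385^2 = 148225 ≡ 335
635^64 ≡ 335^2 = 112225 ≡ 343
635^128 ≡ 343^2 = 117649 ≡ 623
169 = 128 + 32 + 8 + 1, so 635^169 ≡ 623·335·60·635 ≡ 357 (mod 643)
R · y^e mod p:
60^2 = 3600 ≡ 385
60^4 ≡ 385^2 = 148225 ≡ 335
60^8 ≡ 335^2 = 112225 ≡ 343
60^16 ≡ 343^2 = 117649 ≡ 623
60^32 ≡ 623^2 = 388129 ≡ 400
60^64 ≡ 400^2 = 160000 ≡ 536
60^128 ≡ 536^2 = 287296 ≡ 518
60^256 ≡ 518^2 = 268324 ≡ 193
60^512 ≡ 193^2 = 37249 ≡ 598
569 = 512 + 32 + 16 + 8 + 1, so 60^569 ≡ 598·400·623·343·60 ≡ 323 (mod 643)
238·323 = 76874 ≡ 357 (mod 643)
357 ≡ 357 (mod 643); signature holds.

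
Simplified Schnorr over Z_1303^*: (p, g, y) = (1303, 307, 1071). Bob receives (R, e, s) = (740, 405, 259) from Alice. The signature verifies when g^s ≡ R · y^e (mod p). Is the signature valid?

g^s mod p:
307^2 = 94249 ≡ 433
307^4 ≡ 433^2 = 187489 ≡ 1160
307^8 ≡ 1160^2 = 1345600 ≡ 904
307^16 ≡ 904^2 = 817216 ≡ 235
307^32 ≡ 235^2 = 55225 ≡ 499
307^64 ≡ 499^2 = 249001 ≡ 128
307^128 ≡ 128^2 = 16384 ≡ 748
307^256 ≡ 748^2 = 559504 ≡ 517
259 = 256 + 2 + 1, so 307^259 ≡ 517·433·307 ≡ 1198 (mod 1303)
R · y^e mod p:
1071^2 = 1147041 ≡ 401
1071^4 ≡ 401^2 = 160801 ≡ 532
1071^8 ≡ 532^2 = 283024 ≡ 273
1071^16 ≡ 273^2 = 74529 ≡ 258
1071^32 ≡ 258^2 = 66564 ≡ 111
1071^64 ≡ 111^2 = 12321 ≡ 594
1071^128 ≡ 594^2 = 352836 ≡ 1026
1071^256 ≡ 1026^2 = 1052676 ≡ 1155
405 = 256 + 128 + 16 + 4 + 1, so 1071^405 ≡ 1155·1026·258·532·1071 ≡ 308 (mod 1303)
740·308 = 227920 ≡ 1198 (mod 1303)
1198 ≡ 1198 (mod 1303); signature holds.

valid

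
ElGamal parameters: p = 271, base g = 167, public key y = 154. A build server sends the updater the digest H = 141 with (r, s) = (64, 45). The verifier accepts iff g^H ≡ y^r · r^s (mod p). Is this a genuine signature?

forged

Left side g^H mod p:
Squares mod 271: 167^1≡167, 167^2≡247, 167^4≡34, 167^8≡72, 167^16≡35, 167^32≡141, 167^64≡98, 167^128≡119
141 = 128 + 8 + 4 + 1, so 167^141 ≡ 119·72·34·167 ≡ 268 (mod 271)
Right side y^r · r^s mod p:
Squares mod 271: 154^1≡154, 154^2≡139, 154^4≡80, 154^8≡167, 154^16≡247, 154^32≡34, 154^64≡72
154^64 ≡ 72 (mod 271)
Squares mod 271: 64^1≡64, 64^2≡31, 64^4≡148, 64^8≡224, 64^16≡41, 64^32≡55
45 = 32 + 8 + 4 + 1, so 64^45 ≡ 55·224·148·64 ≡ 1 (mod 271)
72·1 = 72 ≡ 72 (mod 271)
268 ≠ 72, so verification fails.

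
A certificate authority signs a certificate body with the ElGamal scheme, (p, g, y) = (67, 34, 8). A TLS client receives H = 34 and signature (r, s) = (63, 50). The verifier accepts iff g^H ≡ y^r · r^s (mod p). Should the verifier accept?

reject

Left side g^H mod p:
34^2 = 1156 ≡ 17
34^4 ≡ 17^2 = 289 ≡ 21
34^8 ≡ 21^2 = 441 ≡ 39
34^16 ≡ 39^2 = 1521 ≡ 47
34^32 ≡ 47^2 = 2209 ≡ 65
34 = 32 + 2, so 34^34 ≡ 65·17 ≡ 33 (mod 67)
Right side y^r · r^s mod p:
8^2 = 64
8^4 ≡ 64^2 = 4096 ≡ 9
8^8 ≡ 9^2 = 81 ≡ 14
8^16 ≡ 14^2 = 196 ≡ 62
8^32 ≡ 62^2 = 3844 ≡ 25
63 = 32 + 16 + 8 + 4 + 2 + 1, so 8^63 ≡ 25·62·14·9·64·8 ≡ 53 (mod 67)
63^2 = 3969 ≡ 16
63^4 ≡ 16^2 = 256 ≡ 55
63^8 ≡ 55^2 = 3025 ≡ 10
63^16 ≡ 10^2 = 100 ≡ 33
63^32 ≡ 33^2 = 1089 ≡ 17
50 = 32 + 16 + 2, so 63^50 ≡ 17·33·16 ≡ 65 (mod 67)
53·65 = 3445 ≡ 28 (mod 67)
33 ≠ 28, so verification fails.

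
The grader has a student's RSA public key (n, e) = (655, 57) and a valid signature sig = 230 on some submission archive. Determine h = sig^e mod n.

170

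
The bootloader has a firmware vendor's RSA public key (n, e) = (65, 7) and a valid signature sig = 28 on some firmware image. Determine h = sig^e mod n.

sig^2 ≡ 28^2 = 784 ≡ 4
sig^4 ≡ 4^2 = 16
7 = 4 + 2 + 1, so sig^7 ≡ 16·4·28 ≡ 37 (mod 65)

37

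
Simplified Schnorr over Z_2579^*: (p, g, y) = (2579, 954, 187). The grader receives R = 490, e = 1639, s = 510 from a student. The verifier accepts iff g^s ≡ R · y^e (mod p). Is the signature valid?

g^s mod p:
954^2 = 910116 ≡ 2308
954^4 ≡ 2308^2 = 5326864 ≡ 1229
954^8 ≡ 1229^2 = 1510441 ≡ 1726
954^16 ≡ 1726^2 = 2979076 ≡ 331
954^32 ≡ 331^2 = 109561 ≡ 1243
954^64 ≡ 1243^2 = 1545049 ≡ 228
954^128 ≡ 228^2 = 51984 ≡ 404
954^256 ≡ 404^2 = 163216 ≡ 739
510 = 256 + 128 + 64 + 32 + 16 + 8 + 4 + 2, so 954^510 ≡ 739·404·228·1243·331·1726·1229·2308 ≡ 2115 (mod 2579)
R · y^e mod p:
187^2 = 34969 ≡ 1442
187^4 ≡ 1442^2 = 2079364 ≡ 690
187^8 ≡ 690^2 = 476100 ≡ 1564
187^16 ≡ 1564^2 = 2446096 ≡ 1204
187^32 ≡ 1204^2 = 1449616 ≡ 218
187^64 ≡ 218^2 = 47524 ≡ 1102
187^128 ≡ 1102^2 = 1214404 ≡ 2274
187^256 ≡ 2274^2 = 5171076 ≡ 181
187^512 ≡ 181^2 = 32761 ≡ 1813
187^1024 ≡ 1813^2 = 3286969 ≡ 1323
1639 = 1024 + 512 + 64 + 32 + 4 + 2 + 1, so 187^1639 ≡ 1323·1813·1102·218·690·1442·187 ≡ 22 (mod 2579)
490·22 = 10780 ≡ 464 (mod 2579)
2115 ≠ 464; the check fails.

invalid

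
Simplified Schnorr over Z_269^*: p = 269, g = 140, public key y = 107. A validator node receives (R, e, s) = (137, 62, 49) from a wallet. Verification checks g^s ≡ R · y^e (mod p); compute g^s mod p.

Squares mod 269: 140^1≡140, 140^2≡232, 140^4≡24, 140^8≡38, 140^16≡99, 140^32≡117
49 = 32 + 16 + 1, so 140^49 ≡ 117·99·140 ≡ 88 (mod 269)

88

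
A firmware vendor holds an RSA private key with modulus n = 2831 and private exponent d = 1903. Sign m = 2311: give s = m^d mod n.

715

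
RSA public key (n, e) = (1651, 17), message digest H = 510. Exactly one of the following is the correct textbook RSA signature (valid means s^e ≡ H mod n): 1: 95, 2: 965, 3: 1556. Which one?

3

Candidate 1: Squares mod 1651: 95^1≡95, 95^2≡770, 95^4≡191, 95^8≡159, 95^16≡516; 17 = 16 + 1, so 95^17 ≡ 516·95 ≡ 1141 (mod 1651)
Candidate 2: Squares mod 1651: 965^1≡965, 965^2≡61, 965^4≡419, 965^8≡555, 965^16≡939; 17 = 16 + 1, so 965^17 ≡ 939·965 ≡ 1387 (mod 1651)
Candidate 3: Squares mod 1651: 1556^1≡1556, 1556^2≡770, 1556^4≡191, 1556^8≡159, 1556^16≡516; 17 = 16 + 1, so 1556^17 ≡ 516·1556 ≡ 510 (mod 1651)
  → matches H = 510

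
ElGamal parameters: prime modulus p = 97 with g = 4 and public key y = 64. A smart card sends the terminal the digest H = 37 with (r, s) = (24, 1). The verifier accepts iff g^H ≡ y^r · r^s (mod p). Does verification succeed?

fails

Left side g^H mod p:
4^2 = 16
4^4 ≡ 16^2 = 256 ≡ 62
4^8 ≡ 62^2 = 3844 ≡ 61
4^16 ≡ 61^2 = 3721 ≡ 35
4^32 ≡ 35^2 = 1225 ≡ 61
37 = 32 + 4 + 1, so 4^37 ≡ 61·62·4 ≡ 93 (mod 97)
Right side y^r · r^s mod p:
64^2 = 4096 ≡ 22
64^4 ≡ 22^2 = 484 ≡ 96
64^8 ≡ 96^2 = 9216 ≡ 1
64^16 ≡ 1^2 = 1
24 = 16 + 8, so 64^24 ≡ 1·1 ≡ 1 (mod 97)
24^1 mod 97 = 24
1·24 = 24 ≡ 24 (mod 97)
93 ≠ 24, so verification fails.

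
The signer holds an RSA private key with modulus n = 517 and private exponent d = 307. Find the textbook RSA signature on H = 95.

424

H^2 ≡ 95^2 = 9025 ≡ 236
H^4 ≡ 236^2 = 55696 ≡ 377
H^8 ≡ 377^2 = 142129 ≡ 471
H^16 ≡ 471^2 = 221841 ≡ 48
H^32 ≡ 48^2 = 2304 ≡ 236
H^64 ≡ 236^2 = 55696 ≡ 377
H^128 ≡ 377^2 = 142129 ≡ 471
H^256 ≡ 471^2 = 221841 ≡ 48
307 = 256 + 32 + 16 + 2 + 1, so H^307 ≡ 48·236·48·236·95 ≡ 424 (mod 517)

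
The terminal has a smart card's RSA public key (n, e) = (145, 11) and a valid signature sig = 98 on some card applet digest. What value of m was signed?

sig^2 ≡ 98^2 = 9604 ≡ 34
sig^4 ≡ 34^2 = 1156 ≡ 141
sig^8 ≡ 141^2 = 19881 ≡ 16
11 = 8 + 2 + 1, so sig^11 ≡ 16·34·98 ≡ 97 (mod 145)

97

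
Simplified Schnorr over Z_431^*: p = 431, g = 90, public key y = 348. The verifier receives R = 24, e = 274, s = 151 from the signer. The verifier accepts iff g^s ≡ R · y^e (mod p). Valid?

g^s mod p:
90^2 = 8100 ≡ 342
90^4 ≡ 342^2 = 116964 ≡ 163
90^8 ≡ 163^2 = 26569 ≡ 278
90^16 ≡ 278^2 = 77284 ≡ 135
90^32 ≡ 135^2 = 18225 ≡ 123
90^64 ≡ 123^2 = 15129 ≡ 44
90^128 ≡ 44^2 = 1936 ≡ 212
151 = 128 + 16 + 4 + 2 + 1, so 90^151 ≡ 212·135·163·342·90 ≡ 49 (mod 431)
R · y^e mod p:
348^2 = 121104 ≡ 424
348^4 ≡ 424^2 = 179776 ≡ 49
348^8 ≡ 49^2 = 2401 ≡ 246
348^16 ≡ 246^2 = 60516 ≡ 176
348^32 ≡ 176^2 = 30976 ≡ 375
348^64 ≡ 375^2 = 140625 ≡ 119
348^128 ≡ 119^2 = 14161 ≡ 369
348^256 ≡ 369^2 = 136161 ≡ 396
274 = 256 + 16 + 2, so 348^274 ≡ 396·176·424 ≡ 20 (mod 431)
24·20 = 480 ≡ 49 (mod 431)
49 ≡ 49 (mod 431); signature holds.

yes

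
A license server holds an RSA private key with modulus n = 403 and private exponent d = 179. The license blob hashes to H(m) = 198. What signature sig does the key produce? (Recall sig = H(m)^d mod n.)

(H(m))^179 mod 403 = 230

230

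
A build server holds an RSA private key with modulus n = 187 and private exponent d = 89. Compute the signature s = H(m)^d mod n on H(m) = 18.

Squares mod 187: (H(m))^1≡18, (H(m))^2≡137, (H(m))^4≡69, (H(m))^8≡86, (H(m))^16≡103, (H(m))^32≡137, (H(m))^64≡69
89 = 64 + 16 + 8 + 1, so (H(m))^89 ≡ 69·103·86·18 ≡ 52 (mod 187)

52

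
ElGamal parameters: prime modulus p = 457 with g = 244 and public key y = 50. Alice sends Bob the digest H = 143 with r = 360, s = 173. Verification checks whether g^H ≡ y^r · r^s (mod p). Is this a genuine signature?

Left side g^H mod p:
244^2 = 59536 ≡ 126
244^4 ≡ 126^2 = 15876 ≡ 338
244^8 ≡ 338^2 = 114244 ≡ 451
244^16 ≡ 451^2 = 203401 ≡ 36
244^32 ≡ 36^2 = 1296 ≡ 382
244^64 ≡ 382^2 = 145924 ≡ 141
244^128 ≡ 141^2 = 19881 ≡ 230
143 = 128 + 8 + 4 + 2 + 1, so 244^143 ≡ 230·451·338·126·244 ≡ 431 (mod 457)
Right side y^r · r^s mod p:
50^2 = 2500 ≡ 215
50^4 ≡ 215^2 = 46225 ≡ 68
50^8 ≡ 68^2 = 4624 ≡ 54
50^16 ≡ 54^2 = 2916 ≡ 174
50^32 ≡ 174^2 = 30276 ≡ 114
50^64 ≡ 114^2 = 12996 ≡ 200
50^128 ≡ 200^2 = 40000 ≡ 241
50^256 ≡ 241^2 = 58081 ≡ 42
360 = 256 + 64 + 32 + 8, so 50^360 ≡ 42·200·114·54 ≡ 393 (mod 457)
360^2 = 129600 ≡ 269
360^4 ≡ 269^2 = 72361 ≡ 155
360^8 ≡ 155^2 = 24025 ≡ 261
360^16 ≡ 261^2 = 68121 ≡ 28
360^32 ≡ 28^2 = 784 ≡ 327
360^64 ≡ 327^2 = 106929 ≡ 448
360^128 ≡ 448^2 = 200704 ≡ 81
173 = 128 + 32 + 8 + 4 + 1, so 360^173 ≡ 81·327·261·155·360 ≡ 386 (mod 457)
393·386 = 151698 ≡ 431 (mod 457)
431 ≡ 431 (mod 457), so the signature is genuine.

genuine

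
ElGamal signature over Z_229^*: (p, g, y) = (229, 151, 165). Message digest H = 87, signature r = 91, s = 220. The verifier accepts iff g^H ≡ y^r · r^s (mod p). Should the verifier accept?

Left side g^H mod p:
Squares mod 229: 151^1≡151, 151^2≡130, 151^4≡183, 151^8≡55, 151^16≡48, 151^32≡14, 151^64≡196
87 = 64 + 16 + 4 + 2 + 1, so 151^87 ≡ 196·48·183·130·151 ≡ 60 (mod 229)
Right side y^r · r^s mod p:
Squares mod 229: 165^1≡165, 165^2≡203, 165^4≡218, 165^8≡121, 165^16≡214, 165^32≡225, 165^64≡16
91 = 64 + 16 + 8 + 2 + 1, so 165^91 ≡ 16·214·121·203·165 ≡ 104 (mod 229)
Squares mod 229: 91^1≡91, 91^2≡37, 91^4≡224, 91^8≡25, 91^16≡167, 91^32≡180, 91^64≡111, 91^128≡184
220 = 128 + 64 + 16 + 8 + 4, so 91^220 ≡ 184·111·167·25·224 ≡ 55 (mod 229)
104·55 = 5720 ≡ 224 (mod 229)
60 ≠ 224, so verification fails.

reject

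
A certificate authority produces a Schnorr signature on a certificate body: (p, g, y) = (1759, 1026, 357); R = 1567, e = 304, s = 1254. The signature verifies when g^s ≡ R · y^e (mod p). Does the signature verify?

does not verify

g^s mod p:
1026^1254 mod 1759 = 1228
R · y^e mod p:
357^304 mod 1759 = 378
1567·378 = 592326 ≡ 1302 (mod 1759)
1228 ≠ 1302; the check fails.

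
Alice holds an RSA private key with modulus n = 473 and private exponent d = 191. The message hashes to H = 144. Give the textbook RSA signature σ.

Squares mod 473: H^1≡144, H^2≡397, H^4≡100, H^8≡67, H^16≡232, H^32≡375, H^64≡144, H^128≡397
191 = 128 + 32 + 16 + 8 + 4 + 2 + 1, so H^191 ≡ 397·375·232·67·100·397·144 ≡ 397 (mod 473)

397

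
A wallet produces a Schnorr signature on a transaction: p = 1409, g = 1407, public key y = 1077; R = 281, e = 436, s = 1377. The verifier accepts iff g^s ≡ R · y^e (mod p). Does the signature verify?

verifies

g^s mod p:
Squares mod 1409: 1407^1≡1407, 1407^2≡4, 1407^4≡16, 1407^8≡256, 1407^16≡722, 1407^32≡1363, 1407^64≡707, 1407^128≡1063, 1407^256≡1360, 1407^512≡992, 1407^1024≡582
1377 = 1024 + 256 + 64 + 32 + 1, so 1407^1377 ≡ 582·1360·707·1363·1407 ≡ 1164 (mod 1409)
R · y^e mod p:
Squares mod 1409: 1077^1≡1077, 1077^2≡322, 1077^4≡827, 1077^8≡564, 1077^16≡1071, 1077^32≡115, 1077^64≡544, 1077^128≡46, 1077^256≡707
436 = 256 + 128 + 32 + 16 + 4, so 1077^436 ≡ 707·46·115·1071·827 ≡ 1363 (mod 1409)
281·1363 = 383003 ≡ 1164 (mod 1409)
1164 ≡ 1164 (mod 1409); signature holds.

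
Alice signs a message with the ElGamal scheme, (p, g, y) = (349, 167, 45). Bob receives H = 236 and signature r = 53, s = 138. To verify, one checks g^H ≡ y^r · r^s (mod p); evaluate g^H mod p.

263

167^2 = 27889 ≡ 318
167^4 ≡ 318^2 = 101124 ≡ 263
167^8 ≡ 263^2 = 69169 ≡ 67
167^16 ≡ 67^2 = 4489 ≡ 301
167^32 ≡ 301^2 = 90601 ≡ 210
167^64 ≡ 210^2 = 44100 ≡ 126
167^128 ≡ 126^2 = 15876 ≡ 171
236 = 128 + 64 + 32 + 8 + 4, so 167^236 ≡ 171·126·210·67·263 ≡ 263 (mod 349)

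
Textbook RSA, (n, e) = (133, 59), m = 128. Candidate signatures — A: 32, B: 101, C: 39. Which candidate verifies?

Candidate A: Squares mod 133: 32^1≡32, 32^2≡93, 32^4≡4, 32^8≡16, 32^16≡123, 32^32≡100; 59 = 32 + 16 + 8 + 2 + 1, so 32^59 ≡ 100·123·16·93·32 ≡ 128 (mod 133)
  → matches m = 128
Candidate B: Squares mod 133: 101^1≡101, 101^2≡93, 101^4≡4, 101^8≡16, 101^16≡123, 101^32≡100; 59 = 32 + 16 + 8 + 2 + 1, so 101^59 ≡ 100·123·16·93·101 ≡ 5 (mod 133)
Candidate C: Squares mod 133: 39^1≡39, 39^2≡58, 39^4≡39, 39^8≡58, 39^16≡39, 39^32≡58; 59 = 32 + 16 + 8 + 2 + 1, so 39^59 ≡ 58·39·58·58·39 ≡ 58 (mod 133)

A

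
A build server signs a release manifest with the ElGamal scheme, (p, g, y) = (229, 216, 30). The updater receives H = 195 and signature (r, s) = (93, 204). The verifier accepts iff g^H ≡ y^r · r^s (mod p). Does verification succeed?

Left side g^H mod p:
216^2 = 46656 ≡ 169
216^4 ≡ 169^2 = 28561 ≡ 165
216^8 ≡ 165^2 = 27225 ≡ 203
216^16 ≡ 203^2 = 41209 ≡ 218
216^32 ≡ 218^2 = 47524 ≡ 121
216^64 ≡ 121^2 = 14641 ≡ 214
216^128 ≡ 214^2 = 45796 ≡ 225
195 = 128 + 64 + 2 + 1, so 216^195 ≡ 225·214·169·216 ≡ 84 (mod 229)
Right side y^r · r^s mod p:
30^2 = 900 ≡ 213
30^4 ≡ 213^2 = 45369 ≡ 27
30^8 ≡ 27^2 = 729 ≡ 42
30^16 ≡ 42^2 = 1764 ≡ 161
30^32 ≡ 161^2 = 25921 ≡ 44
30^64 ≡ 44^2 = 1936 ≡ 104
93 = 64 + 16 + 8 + 4 + 1, so 30^93 ≡ 104·161·42·27·30 ≡ 21 (mod 229)
93^2 = 8649 ≡ 176
93^4 ≡ 176^2 = 30976 ≡ 61
93^8 ≡ 61^2 = 3721 ≡ 57
93^16 ≡ 57^2 = 3249 ≡ 43
93^32 ≡ 43^2 = 1849 ≡ 17
93^64 ≡ 17^2 = 289 ≡ 60
93^128 ≡ 60^2 = 3600 ≡ 165
204 = 128 + 64 + 8 + 4, so 93^204 ≡ 165·60·57·61 ≡ 165 (mod 229)
21·165 = 3465 ≡ 30 (mod 229)
84 ≠ 30, so verification fails.

fails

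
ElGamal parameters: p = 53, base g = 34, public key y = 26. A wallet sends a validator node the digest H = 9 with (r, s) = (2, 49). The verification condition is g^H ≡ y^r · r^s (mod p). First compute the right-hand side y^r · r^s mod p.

5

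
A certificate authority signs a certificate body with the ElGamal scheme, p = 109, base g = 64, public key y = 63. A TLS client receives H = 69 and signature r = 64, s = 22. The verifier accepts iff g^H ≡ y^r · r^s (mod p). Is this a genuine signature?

forged

Left side g^H mod p:
64^2 = 4096 ≡ 63
64^4 ≡ 63^2 = 3969 ≡ 45
64^8 ≡ 45^2 = 2025 ≡ 63
64^16 ≡ 63^2 = 3969 ≡ 45
64^32 ≡ 45^2 = 2025 ≡ 63
64^64 ≡ 63^2 = 3969 ≡ 45
69 = 64 + 4 + 1, so 64^69 ≡ 45·45·64 ≡ 108 (mod 109)
Right side y^r · r^s mod p:
63^2 = 3969 ≡ 45
63^4 ≡ 45^2 = 2025 ≡ 63
63^8 ≡ 63^2 = 3969 ≡ 45
63^16 ≡ 45^2 = 2025 ≡ 63
63^32 ≡ 63^2 = 3969 ≡ 45
63^64 ≡ 45^2 = 2025 ≡ 63
64^2 = 4096 ≡ 63
64^4 ≡ 63^2 = 3969 ≡ 45
64^8 ≡ 45^2 = 2025 ≡ 63
64^16 ≡ 63^2 = 3969 ≡ 45
22 = 16 + 4 + 2, so 64^22 ≡ 45·45·63 ≡ 45 (mod 109)
63·45 = 2835 ≡ 1 (mod 109)
108 ≠ 1, so verification fails.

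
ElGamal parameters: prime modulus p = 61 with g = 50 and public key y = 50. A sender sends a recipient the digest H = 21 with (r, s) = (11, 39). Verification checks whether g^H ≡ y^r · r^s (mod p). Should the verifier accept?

Left side g^H mod p:
50^2 = 2500 ≡ 60
50^4 ≡ 60^2 = 3600 ≡ 1
50^8 ≡ 1^2 = 1
50^16 ≡ 1^2 = 1
21 = 16 + 4 + 1, so 50^21 ≡ 1·1·50 ≡ 50 (mod 61)
Right side y^r · r^s mod p:
50^2 = 2500 ≡ 60
50^4 ≡ 60^2 = 3600 ≡ 1
50^8 ≡ 1^2 = 1
11 = 8 + 2 + 1, so 50^11 ≡ 1·60·50 ≡ 11 (mod 61)
11^2 = 121 ≡ 60
11^4 ≡ 60^2 = 3600 ≡ 1
11^8 ≡ 1^2 = 1
11^16 ≡ 1^2 = 1
11^32 ≡ 1^2 = 1
39 = 32 + 4 + 2 + 1, so 11^39 ≡ 1·1·60·11 ≡ 50 (mod 61)
11·50 = 550 ≡ 1 (mod 61)
50 ≠ 1, so verification fails.

reject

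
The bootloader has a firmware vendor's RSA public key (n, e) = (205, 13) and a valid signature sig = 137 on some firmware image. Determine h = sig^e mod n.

27

sig^13 mod 205 = 27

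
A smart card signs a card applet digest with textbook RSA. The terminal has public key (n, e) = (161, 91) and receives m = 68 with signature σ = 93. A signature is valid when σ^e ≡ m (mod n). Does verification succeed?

σ^2 ≡ 93^2 = 8649 ≡ 116
σ^4 ≡ 116^2 = 13456 ≡ 93
σ^8 ≡ 93^2 = 8649 ≡ 116
σ^16 ≡ 116^2 = 13456 ≡ 93
σ^32 ≡ 93^2 = 8649 ≡ 116
σ^64 ≡ 116^2 = 13456 ≡ 93
91 = 64 + 16 + 8 + 2 + 1, so σ^91 ≡ 93·93·116·116·93 ≡ 93 (mod 161)
93 ≠ 68, so verification fails.

fails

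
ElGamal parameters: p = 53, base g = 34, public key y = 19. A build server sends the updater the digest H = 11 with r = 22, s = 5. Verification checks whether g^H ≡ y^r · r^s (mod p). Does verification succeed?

passes

Left side g^H mod p:
Squares mod 53: 34^1≡34, 34^2≡43, 34^4≡47, 34^8≡36
11 = 8 + 2 + 1, so 34^11 ≡ 36·43·34 ≡ 3 (mod 53)
Right side y^r · r^s mod p:
Squares mod 53: 19^1≡19, 19^2≡43, 19^4≡47, 19^8≡36, 19^16≡24
22 = 16 + 4 + 2, so 19^22 ≡ 24·47·43 ≡ 9 (mod 53)
Squares mod 53: 22^1≡22, 22^2≡7, 22^4≡49
5 = 4 + 1, so 22^5 ≡ 49·22 ≡ 18 (mod 53)
9·18 = 162 ≡ 3 (mod 53)
3 ≡ 3 (mod 53), so the signature is genuine.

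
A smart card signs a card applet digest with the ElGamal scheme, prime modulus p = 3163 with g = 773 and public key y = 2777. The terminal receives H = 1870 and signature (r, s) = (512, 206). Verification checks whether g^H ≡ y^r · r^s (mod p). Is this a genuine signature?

forged

Left side g^H mod p:
Squares mod 3163: 773^1≡773, 773^2≡2885, 773^4≡1372, 773^8≡399, 773^16≡1051, 773^32≡714, 773^64≡553, 773^128≡2161, 773^256≡1333, 773^512≡2446, 773^1024≡1683
1870 = 1024 + 512 + 256 + 64 + 8 + 4 + 2, so 773^1870 ≡ 1683·2446·1333·553·399·1372·2885 ≡ 1774 (mod 3163)
Right side y^r · r^s mod p:
Squares mod 3163: 2777^1≡2777, 2777^2≡335, 2777^4≡1520, 2777^8≡1410, 2777^16≡1736, 2777^32≡2520, 2777^64≡2259, 2777^128≡1162, 2777^256≡2806, 2777^512≡929
2777^512 ≡ 929 (mod 3163)
Squares mod 3163: 512^1≡512, 512^2≡2778, 512^4≡2727, 512^8≡316, 512^16≡1803, 512^32≡2408, 512^64≡685, 512^128≡1101
206 = 128 + 64 + 8 + 4 + 2, so 512^206 ≡ 1101·685·316·2727·2778 ≡ 2983 (mod 3163)
929·2983 = 2771207 ≡ 419 (mod 3163)
1774 ≠ 419, so verification fails.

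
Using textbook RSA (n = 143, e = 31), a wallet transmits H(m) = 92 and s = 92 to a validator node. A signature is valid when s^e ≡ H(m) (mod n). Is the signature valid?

valid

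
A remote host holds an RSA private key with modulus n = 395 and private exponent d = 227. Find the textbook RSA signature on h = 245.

180

Squares mod 395: h^1≡245, h^2≡380, h^4≡225, h^8≡65, h^16≡275, h^32≡180, h^64≡10, h^128≡100
227 = 128 + 64 + 32 + 2 + 1, so h^227 ≡ 100·10·180·380·245 ≡ 180 (mod 395)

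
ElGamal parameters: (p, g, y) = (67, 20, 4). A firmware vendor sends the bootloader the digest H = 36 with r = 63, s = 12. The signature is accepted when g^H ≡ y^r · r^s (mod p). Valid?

yes

Left side g^H mod p:
20^2 = 400 ≡ 65
20^4 ≡ 65^2 = 4225 ≡ 4
20^8 ≡ 4^2 = 16
20^16 ≡ 16^2 = 256 ≡ 55
20^32 ≡ 55^2 = 3025 ≡ 10
36 = 32 + 4, so 20^36 ≡ 10·4 ≡ 40 (mod 67)
Right side y^r · r^s mod p:
4^2 = 16
4^4 ≡ 16^2 = 256 ≡ 55
4^8 ≡ 55^2 = 3025 ≡ 10
4^16 ≡ 10^2 = 100 ≡ 33
4^32 ≡ 33^2 = 1089 ≡ 17
63 = 32 + 16 + 8 + 4 + 2 + 1, so 4^63 ≡ 17·33·10·55·16·4 ≡ 22 (mod 67)
63^2 = 3969 ≡ 16
63^4 ≡ 16^2 = 256 ≡ 55
63^8 ≡ 55^2 = 3025 ≡ 10
12 = 8 + 4, so 63^12 ≡ 10·55 ≡ 14 (mod 67)
22·14 = 308 ≡ 40 (mod 67)
40 ≡ 40 (mod 67), so the signature is genuine.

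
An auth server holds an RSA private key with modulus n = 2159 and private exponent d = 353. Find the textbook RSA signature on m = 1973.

Squares mod 2159: m^1≡1973, m^2≡52, m^4≡545, m^8≡1242, m^16≡1038, m^32≡103, m^64≡1973, m^128≡52, m^256≡545
353 = 256 + 64 + 32 + 1, so m^353 ≡ 545·1973·103·1973 ≡ 52 (mod 2159)

52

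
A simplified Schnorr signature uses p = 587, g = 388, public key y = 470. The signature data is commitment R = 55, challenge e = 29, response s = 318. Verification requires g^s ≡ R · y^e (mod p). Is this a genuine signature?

g^s mod p:
388^2 = 150544 ≡ 272
388^4 ≡ 272^2 = 73984 ≡ 22
388^8 ≡ 22^2 = 484
388^16 ≡ 484^2 = 234256 ≡ 43
388^32 ≡ 43^2 = 1849 ≡ 88
388^64 ≡ 88^2 = 7744 ≡ 113
388^128 ≡ 113^2 = 12769 ≡ 442
388^256 ≡ 442^2 = 195364 ≡ 480
318 = 256 + 32 + 16 + 8 + 4 + 2, so 388^318 ≡ 480·88·43·484·22·272 ≡ 303 (mod 587)
R · y^e mod p:
470^2 = 220900 ≡ 188
470^4 ≡ 188^2 = 35344 ≡ 124
470^8 ≡ 124^2 = 15376 ≡ 114
470^16 ≡ 114^2 = 12996 ≡ 82
29 = 16 + 8 + 4 + 1, so 470^29 ≡ 82·114·124·470 ≡ 283 (mod 587)
55·283 = 15565 ≡ 303 (mod 587)
303 ≡ 303 (mod 587); signature holds.

genuine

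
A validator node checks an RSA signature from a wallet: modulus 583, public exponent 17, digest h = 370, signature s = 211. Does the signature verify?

verifies

s^2 ≡ 211^2 = 44521 ≡ 213
s^4 ≡ 213^2 = 45369 ≡ 478
s^8 ≡ 478^2 = 228484 ≡ 531
s^16 ≡ 531^2 = 281961 ≡ 372
17 = 16 + 1, so s^17 ≡ 372·211 ≡ 370 (mod 583)
Since 370 equals the digest 370, verification succeeds.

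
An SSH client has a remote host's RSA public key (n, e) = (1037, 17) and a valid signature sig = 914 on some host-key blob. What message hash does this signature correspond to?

914

sig^2 ≡ 914^2 = 835396 ≡ 611
sig^4 ≡ 611^2 = 373321 ≡ 1
sig^8 ≡ 1^2 = 1
sig^16 ≡ 1^2 = 1
17 = 16 + 1, so sig^17 ≡ 1·914 ≡ 914 (mod 1037)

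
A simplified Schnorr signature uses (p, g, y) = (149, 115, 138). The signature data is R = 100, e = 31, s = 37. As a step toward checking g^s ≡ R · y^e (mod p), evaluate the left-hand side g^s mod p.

115^2 = 13225 ≡ 113
115^4 ≡ 113^2 = 12769 ≡ 104
115^8 ≡ 104^2 = 10816 ≡ 88
115^16 ≡ 88^2 = 7744 ≡ 145
115^32 ≡ 145^2 = 21025 ≡ 16
37 = 32 + 4 + 1, so 115^37 ≡ 16·104·115 ≡ 44 (mod 149)

44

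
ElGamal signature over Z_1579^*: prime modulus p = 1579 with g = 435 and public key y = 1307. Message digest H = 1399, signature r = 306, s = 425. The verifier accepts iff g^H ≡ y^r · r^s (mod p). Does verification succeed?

Left side g^H mod p:
Squares mod 1579: 435^1≡435, 435^2≡1324, 435^4≡286, 435^8≡1267, 435^16≡1025, 435^32≡590, 435^64≡720, 435^128≡488, 435^256≡1294, 435^512≡696, 435^1024≡1242
1399 = 1024 + 256 + 64 + 32 + 16 + 4 + 2 + 1, so 435^1399 ≡ 1242·1294·720·590·1025·286·1324·435 ≡ 967 (mod 1579)
Right side y^r · r^s mod p:
Squares mod 1579: 1307^1≡1307, 1307^2≡1350, 1307^4≡334, 1307^8≡1026, 1307^16≡1062, 1307^32≡438, 1307^64≡785, 1307^128≡415, 1307^256≡114
306 = 256 + 32 + 16 + 2, so 1307^306 ≡ 114·438·1062·1350 ≡ 124 (mod 1579)
Squares mod 1579: 306^1≡306, 306^2≡475, 306^4≡1407, 306^8≡1162, 306^16≡199, 306^32≡126, 306^64≡86, 306^128≡1080, 306^256≡1098
425 = 256 + 128 + 32 + 8 + 1, so 306^425 ≡ 1098·1080·126·1162·306 ≡ 1102 (mod 1579)
124·1102 = 136648 ≡ 854 (mod 1579)
967 ≠ 854, so verification fails.

fails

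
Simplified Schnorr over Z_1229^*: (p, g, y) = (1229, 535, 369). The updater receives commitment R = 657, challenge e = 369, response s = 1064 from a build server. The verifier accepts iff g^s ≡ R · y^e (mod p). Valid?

yes

g^s mod p:
535^2 = 286225 ≡ 1097
535^4 ≡ 1097^2 = 1203409 ≡ 218
535^8 ≡ 218^2 = 47524 ≡ 822
535^16 ≡ 822^2 = 675684 ≡ 963
535^32 ≡ 963^2 = 927369 ≡ 703
535^64 ≡ 703^2 = 494209 ≡ 151
535^128 ≡ 151^2 = 22801 ≡ 679
535^256 ≡ 679^2 = 461041 ≡ 166
535^512 ≡ 166^2 = 27556 ≡ 518
535^1024 ≡ 518^2 = 268324 ≡ 402
1064 = 1024 + 32 + 8, so 535^1064 ≡ 402·703·822 ≡ 239 (mod 1229)
R · y^e mod p:
369^2 = 136161 ≡ 971
369^4 ≡ 971^2 = 942841 ≡ 198
369^8 ≡ 198^2 = 39204 ≡ 1105
369^16 ≡ 1105^2 = 1221025 ≡ 628
369^32 ≡ 628^2 = 394384 ≡ 1104
369^64 ≡ 1104^2 = 1218816 ≡ 877
369^128 ≡ 877^2 = 769129 ≡ 1004
369^256 ≡ 1004^2 = 1008016 ≡ 236
369 = 256 + 64 + 32 + 16 + 1, so 369^369 ≡ 236·877·1104·628·369 ≡ 49 (mod 1229)
657·49 = 32193 ≡ 239 (mod 1229)
239 ≡ 239 (mod 1229); signature holds.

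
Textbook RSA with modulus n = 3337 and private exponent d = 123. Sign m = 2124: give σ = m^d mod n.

Squares mod 3337: m^1≡2124, m^2≡3089, m^4≡1438, m^8≡2241, m^16≡3233, m^32≡805, m^64≡647
123 = 64 + 32 + 16 + 8 + 2 + 1, so m^123 ≡ 647·805·3233·2241·3089·2124 ≡ 549 (mod 3337)

549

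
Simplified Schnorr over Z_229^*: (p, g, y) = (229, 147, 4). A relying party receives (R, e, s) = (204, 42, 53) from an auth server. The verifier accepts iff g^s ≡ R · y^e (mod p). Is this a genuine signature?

genuine

g^s mod p:
147^2 = 21609 ≡ 83
147^4 ≡ 83^2 = 6889 ≡ 19
147^8 ≡ 19^2 = 361 ≡ 132
147^16 ≡ 132^2 = 17424 ≡ 20
147^32 ≡ 20^2 = 400 ≡ 171
53 = 32 + 16 + 4 + 1, so 147^53 ≡ 171·20·19·147 ≡ 12 (mod 229)
R · y^e mod p:
4^2 = 16
4^4 ≡ 16^2 = 256 ≡ 27
4^8 ≡ 27^2 = 729 ≡ 42
4^16 ≡ 42^2 = 1764 ≡ 161
4^32 ≡ 161^2 = 25921 ≡ 44
42 = 32 + 8 + 2, so 4^42 ≡ 44·42·16 ≡ 27 (mod 229)
204·27 = 5508 ≡ 12 (mod 229)
12 ≡ 12 (mod 229); signature holds.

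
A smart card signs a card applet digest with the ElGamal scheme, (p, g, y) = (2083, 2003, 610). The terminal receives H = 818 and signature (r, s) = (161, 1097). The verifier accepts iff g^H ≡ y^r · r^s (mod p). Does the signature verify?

does not verify

Left side g^H mod p:
2003^2 = 4012009 ≡ 151
2003^4 ≡ 151^2 = 22801 ≡ 1971
2003^8 ≡ 1971^2 = 3884841 ≡ 46
2003^16 ≡ 46^2 = 2116 ≡ 33
2003^32 ≡ 33^2 = 1089
2003^64 ≡ 1089^2 = 1185921 ≡ 694
2003^128 ≡ 694^2 = 481636 ≡ 463
2003^256 ≡ 463^2 = 214369 ≡ 1903
2003^512 ≡ 1903^2 = 3621409 ≡ 1155
818 = 512 + 256 + 32 + 16 + 2, so 2003^818 ≡ 1155·1903·1089·33·151 ≡ 484 (mod 2083)
Right side y^r · r^s mod p:
610^2 = 372100 ≡ 1326
610^4 ≡ 1326^2 = 1758276 ≡ 224
610^8 ≡ 224^2 = 50176 ≡ 184
610^16 ≡ 184^2 = 33856 ≡ 528
610^32 ≡ 528^2 = 278784 ≡ 1745
610^64 ≡ 1745^2 = 3045025 ≡ 1762
610^128 ≡ 1762^2 = 3104644 ≡ 974
161 = 128 + 32 + 1, so 610^161 ≡ 974·1745·610 ≡ 627 (mod 2083)
161^2 = 25921 ≡ 925
161^4 ≡ 925^2 = 855625 ≡ 1595
161^8 ≡ 1595^2 = 2544025 ≡ 682
161^16 ≡ 682^2 = 465124 ≡ 615
161^32 ≡ 615^2 = 378225 ≡ 1202
161^64 ≡ 1202^2 = 1444804 ≡ 1285
161^128 ≡ 1285^2 = 1651225 ≡ 1489
161^256 ≡ 1489^2 = 2217121 ≡ 809
161^512 ≡ 809^2 = 654481 ≡ 419
161^1024 ≡ 419^2 = 175561 ≡ 589
1097 = 1024 + 64 + 8 + 1, so 161^1097 ≡ 589·1285·682·161 ≡ 121 (mod 2083)
627·121 = 75867 ≡ 879 (mod 2083)
484 ≠ 879, so verification fails.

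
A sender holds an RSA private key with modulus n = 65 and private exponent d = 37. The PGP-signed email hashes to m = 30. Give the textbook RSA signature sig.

30

m^2 ≡ 30^2 = 900 ≡ 55
m^4 ≡ 55^2 = 3025 ≡ 35
m^8 ≡ 35^2 = 1225 ≡ 55
m^16 ≡ 55^2 = 3025 ≡ 35
m^32 ≡ 35^2 = 1225 ≡ 55
37 = 32 + 4 + 1, so m^37 ≡ 55·35·30 ≡ 30 (mod 65)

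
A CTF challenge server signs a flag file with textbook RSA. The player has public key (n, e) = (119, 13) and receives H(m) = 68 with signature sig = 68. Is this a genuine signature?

Squares mod 119: sig^1≡68, sig^2≡102, sig^4≡51, sig^8≡102
13 = 8 + 4 + 1, so sig^13 ≡ 102·51·68 ≡ 68 (mod 119)
sig^13 mod 119 = 68 matches H(m).

genuine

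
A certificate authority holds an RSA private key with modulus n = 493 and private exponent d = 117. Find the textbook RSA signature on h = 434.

144

Squares mod 493: h^1≡434, h^2≡30, h^4≡407, h^8≡1, h^16≡1, h^32≡1, h^64≡1
117 = 64 + 32 + 16 + 4 + 1, so h^117 ≡ 1·1·1·407·434 ≡ 144 (mod 493)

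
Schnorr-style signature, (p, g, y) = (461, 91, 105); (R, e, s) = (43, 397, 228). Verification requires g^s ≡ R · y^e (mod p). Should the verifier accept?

g^s mod p:
Squares mod 461: 91^1≡91, 91^2≡444, 91^4≡289, 91^8≡80, 91^16≡407, 91^32≡150, 91^64≡372, 91^128≡84
228 = 128 + 64 + 32 + 4, so 91^228 ≡ 84·372·150·289 ≡ 244 (mod 461)
R · y^e mod p:
Squares mod 461: 105^1≡105, 105^2≡422, 105^4≡138, 105^8≡143, 105^16≡165, 105^32≡26, 105^64≡215, 105^128≡125, 105^256≡412
397 = 256 + 128 + 8 + 4 + 1, so 105^397 ≡ 412·125·143·138·105 ≡ 365 (mod 461)
43·365 = 15695 ≡ 21 (mod 461)
244 ≠ 21; the check fails.

reject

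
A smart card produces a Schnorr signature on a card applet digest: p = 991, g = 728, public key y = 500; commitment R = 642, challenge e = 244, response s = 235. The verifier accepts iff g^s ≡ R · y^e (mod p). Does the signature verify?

verifies

g^s mod p:
728^2 = 529984 ≡ 790
728^4 ≡ 790^2 = 624100 ≡ 761
728^8 ≡ 761^2 = 579121 ≡ 377
728^16 ≡ 377^2 = 142129 ≡ 416
728^32 ≡ 416^2 = 173056 ≡ 622
728^64 ≡ 622^2 = 386884 ≡ 394
728^128 ≡ 394^2 = 155236 ≡ 640
235 = 128 + 64 + 32 + 8 + 2 + 1, so 728^235 ≡ 640·394·622·377·790·728 ≡ 596 (mod 991)
R · y^e mod p:
500^2 = 250000 ≡ 268
500^4 ≡ 268^2 = 71824 ≡ 472
500^8 ≡ 472^2 = 222784 ≡ 800
500^16 ≡ 800^2 = 640000 ≡ 805
500^32 ≡ 805^2 = 648025 ≡ 902
500^64 ≡ 902^2 = 813604 ≡ 984
500^128 ≡ 984^2 = 968256 ≡ 49
244 = 128 + 64 + 32 + 16 + 4, so 500^244 ≡ 49·984·902·805·472 ≡ 322 (mod 991)
642·322 = 206724 ≡ 596 (mod 991)
596 ≡ 596 (mod 991); signature holds.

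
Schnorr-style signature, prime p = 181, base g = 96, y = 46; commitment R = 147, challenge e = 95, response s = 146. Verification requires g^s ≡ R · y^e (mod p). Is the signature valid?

g^s mod p:
96^2 = 9216 ≡ 166
96^4 ≡ 166^2 = 27556 ≡ 44
96^8 ≡ 44^2 = 1936 ≡ 126
96^16 ≡ 126^2 = 15876 ≡ 129
96^32 ≡ 129^2 = 16641 ≡ 170
96^64 ≡ 170^2 = 28900 ≡ 121
96^128 ≡ 121^2 = 14641 ≡ 161
146 = 128 + 16 + 2, so 96^146 ≡ 161·129·166 ≡ 147 (mod 181)
R · y^e mod p:
46^2 = 2116 ≡ 125
46^4 ≡ 125^2 = 15625 ≡ 59
46^8 ≡ 59^2 = 3481 ≡ 42
46^16 ≡ 42^2 = 1764 ≡ 135
46^32 ≡ 135^2 = 18225 ≡ 125
46^64 ≡ 125^2 = 15625 ≡ 59
95 = 64 + 16 + 8 + 4 + 2 + 1, so 46^95 ≡ 59·135·42·59·125·46 ≡ 180 (mod 181)
147·180 = 26460 ≡ 34 (mod 181)
147 ≠ 34; the check fails.

invalid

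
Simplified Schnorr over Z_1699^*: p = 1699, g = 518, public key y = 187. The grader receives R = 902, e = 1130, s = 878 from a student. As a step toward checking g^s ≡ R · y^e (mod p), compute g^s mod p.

855

518^2 = 268324 ≡ 1581
518^4 ≡ 1581^2 = 2499561 ≡ 332
518^8 ≡ 332^2 = 110224 ≡ 1488
518^16 ≡ 1488^2 = 2214144 ≡ 347
518^32 ≡ 347^2 = 120409 ≡ 1479
518^64 ≡ 1479^2 = 2187441 ≡ 828
518^128 ≡ 828^2 = 685584 ≡ 887
518^256 ≡ 887^2 = 786769 ≡ 132
518^512 ≡ 132^2 = 17424 ≡ 434
878 = 512 + 256 + 64 + 32 + 8 + 4 + 2, so 518^878 ≡ 434·132·828·1479·1488·332·1581 ≡ 855 (mod 1699)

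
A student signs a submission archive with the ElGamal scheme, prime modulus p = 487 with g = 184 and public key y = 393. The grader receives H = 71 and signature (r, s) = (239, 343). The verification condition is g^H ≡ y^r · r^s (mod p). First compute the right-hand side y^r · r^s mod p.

396

393^239 mod 487 = 276
239^343 mod 487 = 192
y^r · r^s ≡ 276·192 = 52992 ≡ 396 (mod 487)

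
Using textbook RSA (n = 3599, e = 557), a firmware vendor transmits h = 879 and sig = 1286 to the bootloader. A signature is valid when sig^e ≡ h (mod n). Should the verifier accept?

sig^2 ≡ 1286^2 = 1653796 ≡ 1855
sig^4 ≡ 1855^2 = 3441025 ≡ 381
sig^8 ≡ 381^2 = 145161 ≡ 1201
sig^16 ≡ 1201^2 = 1442401 ≡ 2801
sig^32 ≡ 2801^2 = 7845601 ≡ 3380
sig^64 ≡ 3380^2 = 11424400 ≡ 1174
sig^128 ≡ 1174^2 = 1378276 ≡ 3458
sig^256 ≡ 3458^2 = 11957764 ≡ 1886
sig^512 ≡ 1886^2 = 3556996 ≡ 1184
557 = 512 + 32 + 8 + 4 + 1, so sig^557 ≡ 1184·3380·1201·381·1286 ≡ 2720 (mod 3599)
sig^557 mod 3599 = 2720, but h = 879.

reject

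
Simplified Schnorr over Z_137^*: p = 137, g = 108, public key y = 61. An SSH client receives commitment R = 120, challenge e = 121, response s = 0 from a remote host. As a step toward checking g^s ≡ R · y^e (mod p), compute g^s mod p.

1

108^0 mod 137 = 1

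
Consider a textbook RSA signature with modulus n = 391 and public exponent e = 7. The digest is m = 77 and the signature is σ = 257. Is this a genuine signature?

genuine

Squares mod 391: σ^1≡257, σ^2≡361, σ^4≡118
7 = 4 + 2 + 1, so σ^7 ≡ 118·361·257 ≡ 77 (mod 391)
Since 77 equals the digest 77, verification succeeds.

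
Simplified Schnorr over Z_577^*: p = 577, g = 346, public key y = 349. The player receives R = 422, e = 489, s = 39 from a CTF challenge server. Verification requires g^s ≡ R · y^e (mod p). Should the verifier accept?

g^s mod p:
Squares mod 577: 346^1≡346, 346^2≡277, 346^4≡565, 346^8≡144, 346^16≡541, 346^32≡142
39 = 32 + 4 + 2 + 1, so 346^39 ≡ 142·565·277·346 ≡ 466 (mod 577)
R · y^e mod p:
Squares mod 577: 349^1≡349, 349^2≡54, 349^4≡31, 349^8≡384, 349^16≡321, 349^32≡335, 349^64≡287, 349^128≡435, 349^256≡546
489 = 256 + 128 + 64 + 32 + 8 + 1, so 349^489 ≡ 546·435·287·335·384·349 ≡ 64 (mod 577)
422·64 = 27008 ≡ 466 (mod 577)
466 ≡ 466 (mod 577); signature holds.

accept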